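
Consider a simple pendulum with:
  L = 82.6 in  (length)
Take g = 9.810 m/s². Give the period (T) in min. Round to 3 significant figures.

0.0484 min

T is given directly by: T = 2π√(L/g).
L = 82.6 in = 2.098 m; g = 9.810 m/s².
T = 2.906 s
2.906 s × (1 min / 60.00 s) = 0.04843 min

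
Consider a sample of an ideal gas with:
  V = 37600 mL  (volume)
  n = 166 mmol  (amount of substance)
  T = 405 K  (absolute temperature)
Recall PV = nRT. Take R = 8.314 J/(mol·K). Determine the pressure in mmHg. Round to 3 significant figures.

112 mmHg

P is given directly by: P = nRT/V.
V = 37600 mL = 0.03760 m³; n = 166 mmol = 0.1660 mol; T = 405 K; R = 8.314 J/(mol·K).
P = 14866 Pa  (the unit combination reduces to kg/(m·s²) = Pa)
14866 Pa × (1 mmHg / 133.3 Pa) = 111.5 mmHg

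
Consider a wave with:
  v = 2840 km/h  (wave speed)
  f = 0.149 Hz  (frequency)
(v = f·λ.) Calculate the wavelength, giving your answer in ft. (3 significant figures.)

Rearranging v = f·λ for λ: λ = v/f.
v = 2840 km/h = 788.9 m/s; f = 0.149 Hz.
λ = 5295 m
5295 m × (1 ft / 0.3048 m) = 17371 ft

17400 ft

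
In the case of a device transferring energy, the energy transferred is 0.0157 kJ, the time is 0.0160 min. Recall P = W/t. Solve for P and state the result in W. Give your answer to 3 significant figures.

16.4 W

P is given directly by: P = W/t.
W = 0.0157 kJ = 15.70 J; t = 0.0160 min = 0.9600 s.
P = 16.35 W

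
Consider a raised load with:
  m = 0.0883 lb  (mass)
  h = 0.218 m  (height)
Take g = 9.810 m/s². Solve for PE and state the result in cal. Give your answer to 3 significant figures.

0.0205 cal

PE is given directly by: PE = mgh.
m = 0.0883 lb = 0.04005 kg; h = 0.218 m; g = 9.810 m/s².
PE = 0.08565 J
0.08565 J × (1 cal / 4.184 J) = 0.02047 cal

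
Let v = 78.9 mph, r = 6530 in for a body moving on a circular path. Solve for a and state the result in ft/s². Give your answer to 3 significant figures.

a is given directly by: a = v²/r.
v = 78.9 mph = 35.27 m/s; r = 6530 in = 165.9 m.
a = 7.501 m/s²
7.501 m/s² × (1 ft/s² / 0.3048 m/s²) = 24.61 ft/s²

24.6 ft/s²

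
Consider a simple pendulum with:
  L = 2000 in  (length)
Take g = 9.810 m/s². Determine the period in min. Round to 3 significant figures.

0.238 min

T is given directly by: T = 2π√(L/g).
L = 2000 in = 50.80 m; g = 9.810 m/s².
T = 14.30 s
14.30 s × (1 min / 60.00 s) = 0.2383 min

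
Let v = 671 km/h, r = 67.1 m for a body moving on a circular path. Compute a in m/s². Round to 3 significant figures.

518 m/s²

a is given directly by: a = v²/r.
v = 671 km/h = 186.4 m/s; r = 67.1 m.
a = 517.7 m/s²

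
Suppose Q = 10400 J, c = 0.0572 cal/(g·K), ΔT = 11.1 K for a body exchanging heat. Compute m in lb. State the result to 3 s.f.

8.63 lb

Rearranging Q = m·c·ΔT for m: m = Q/(c·ΔT).
Q = 10400 J; c = 0.0572 cal/(g·K) = 239.3 J/(kg·K); ΔT = 11.1 K.
m = 3.915 kg
3.915 kg × (1 lb / 0.4536 kg) = 8.631 lb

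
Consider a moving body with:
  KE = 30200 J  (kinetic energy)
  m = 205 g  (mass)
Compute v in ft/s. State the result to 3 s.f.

1780 ft/s

Solving KE = ½mv² for v: v = √(2·KE/m).
KE = 30200 J; m = 205 g = 0.2050 kg.
v = 542.8 m/s
542.8 m/s × (1 ft/s / 0.3048 m/s) = 1781 ft/s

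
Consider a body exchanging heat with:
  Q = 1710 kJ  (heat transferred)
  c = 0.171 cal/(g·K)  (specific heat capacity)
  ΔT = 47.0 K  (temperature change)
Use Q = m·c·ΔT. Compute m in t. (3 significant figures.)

Rearranging Q = m·c·ΔT for m: m = Q/(c·ΔT).
Q = 1710 kJ = 1.710×10^6 J; c = 0.171 cal/(g·K) = 715.5 J/(kg·K); ΔT = 47.0 K.
m = 50.85 kg
50.85 kg × (1 t / 1000 kg) = 0.05085 t

0.0509 t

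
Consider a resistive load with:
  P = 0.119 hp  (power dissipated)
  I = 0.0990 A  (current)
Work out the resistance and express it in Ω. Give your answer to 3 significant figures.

9050 Ω

Rearranging: R = P/I².
P = 0.119 hp = 88.74 W; I = 0.0990 A.
R = 9054 Ω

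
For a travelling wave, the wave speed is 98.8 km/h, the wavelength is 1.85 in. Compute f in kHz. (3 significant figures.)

Rearranging: f = v/λ.
v = 98.8 km/h = 27.44 m/s; λ = 1.85 in = 0.04699 m.
f = 584.0 Hz
584.0 Hz × (1 kHz / 1000 Hz) = 0.5840 kHz

0.584 kHz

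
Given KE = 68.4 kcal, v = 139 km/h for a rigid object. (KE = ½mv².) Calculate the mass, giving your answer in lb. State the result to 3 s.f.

846 lb

Solving KE = ½mv² for m: m = 2·KE/v².
KE = 68.4 kcal = 2.862×10^5 J; v = 139 km/h = 38.61 m/s.
m = 383.9 kg
383.9 kg × (1 lb / 0.4536 kg) = 846.4 lb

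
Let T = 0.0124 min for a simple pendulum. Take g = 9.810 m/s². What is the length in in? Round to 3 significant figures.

5.42 in

Rearranging: L = g·(T/2π)².
T = 0.0124 min = 0.7440 s; g = 9.810 m/s².
L = 0.1375 m
0.1375 m × (1 in / 0.02540 m) = 5.415 in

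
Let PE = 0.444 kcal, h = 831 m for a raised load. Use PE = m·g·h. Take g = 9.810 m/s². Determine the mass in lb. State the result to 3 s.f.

0.502 lb

Rearranging: m = PE/(g·h).
PE = 0.444 kcal = 1858 J; h = 831 m; g = 9.810 m/s².
m = 0.2279 kg
0.2279 kg × (1 lb / 0.4536 kg) = 0.5024 lb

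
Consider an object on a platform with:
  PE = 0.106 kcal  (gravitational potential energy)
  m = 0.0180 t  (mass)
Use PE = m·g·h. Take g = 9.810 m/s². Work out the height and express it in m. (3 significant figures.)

2.51 m

Solving PE = m·g·h for h: h = PE/(m·g).
PE = 0.106 kcal = 443.5 J; m = 0.0180 t = 18.00 kg; g = 9.810 m/s².
h = 2.512 m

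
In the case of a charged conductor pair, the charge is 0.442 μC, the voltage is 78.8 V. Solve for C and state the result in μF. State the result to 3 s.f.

C is given directly by: C = Q/V.
Q = 0.442 μC = 4.420×10^-7 C; V = 78.8 V.
C = 5.609×10^-9 F
5.609×10^-9 F × (1 μF / 1.000×10^-6 F) = 0.005609 μF

0.00561 μF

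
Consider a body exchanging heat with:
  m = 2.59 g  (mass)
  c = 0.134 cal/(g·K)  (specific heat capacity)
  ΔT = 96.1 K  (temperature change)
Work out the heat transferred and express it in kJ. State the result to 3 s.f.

Directly: Q = mcΔT.
m = 2.59 g = 0.002590 kg; c = 0.134 cal/(g·K) = 560.7 J/(kg·K); ΔT = 96.1 K.
Q = 139.5 J
139.5 J × (1 kJ / 1000 J) = 0.1395 kJ

0.140 kJ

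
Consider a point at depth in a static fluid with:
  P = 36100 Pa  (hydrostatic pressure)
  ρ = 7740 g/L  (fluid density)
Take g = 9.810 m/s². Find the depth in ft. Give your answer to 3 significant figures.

Rearranging P = ρ·g·h for h: h = P/(ρ·g).
P = 36100 Pa; ρ = 7740 g/L = 7740 kg/m³; g = 9.810 m/s².
h = 0.4754 m
0.4754 m × (1 ft / 0.3048 m) = 1.560 ft

1.56 ft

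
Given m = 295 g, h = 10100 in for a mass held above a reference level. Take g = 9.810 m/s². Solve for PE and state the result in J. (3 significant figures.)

PE is given directly by: PE = mgh.
m = 295 g = 0.2950 kg; h = 10100 in = 256.5 m; g = 9.810 m/s².
PE = 742.4 J

742 J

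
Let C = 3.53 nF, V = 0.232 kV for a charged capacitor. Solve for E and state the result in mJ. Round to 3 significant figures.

E is given directly by: E = ½CV².
C = 3.53 nF = 3.530×10^-9 F; V = 0.232 kV = 232.0 V.
E = 9.500×10^-5 J  (the unit combination reduces to kg·m²/s² = J)
9.500×10^-5 J × (1 mJ / 0.001000 J) = 0.09500 mJ

0.0950 mJ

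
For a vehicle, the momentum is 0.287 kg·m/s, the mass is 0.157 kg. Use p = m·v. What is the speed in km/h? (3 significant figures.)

6.58 km/h

Rearranging: v = p/m.
p = 0.287 kg·m/s; m = 0.157 kg.
v = 1.828 m/s
1.828 m/s × (1 km/h / 0.2778 m/s) = 6.581 km/h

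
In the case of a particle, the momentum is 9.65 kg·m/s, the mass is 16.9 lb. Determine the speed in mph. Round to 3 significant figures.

2.82 mph

Solving p = m·v for v: v = p/m.
p = 9.65 kg·m/s; m = 16.9 lb = 7.666 kg.
v = 1.259 m/s
1.259 m/s × (1 mph / 0.4470 m/s) = 2.816 mph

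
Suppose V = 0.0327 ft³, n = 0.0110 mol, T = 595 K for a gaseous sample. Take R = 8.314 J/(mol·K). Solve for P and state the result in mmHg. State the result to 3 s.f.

441 mmHg

P is given directly by: P = nRT/V.
V = 0.0327 ft³ = 9.260×10^-4 m³; n = 0.0110 mol; T = 595 K; R = 8.314 J/(mol·K).
P = 58766 Pa
58766 Pa × (1 mmHg / 133.3 Pa) = 440.8 mmHg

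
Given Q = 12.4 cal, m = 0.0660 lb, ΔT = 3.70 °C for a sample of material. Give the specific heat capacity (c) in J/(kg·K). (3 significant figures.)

468 J/(kg·K)

Rearranging Q = m·c·ΔT for c: c = Q/(m·ΔT).
Q = 12.4 cal = 51.88 J; m = 0.0660 lb = 0.02994 kg; ΔT = 3.70 °C = 3.700 K.
c = 468.4 J/(kg·K)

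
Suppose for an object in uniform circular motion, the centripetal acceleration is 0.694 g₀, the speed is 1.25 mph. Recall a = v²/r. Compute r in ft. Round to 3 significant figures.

Solving a = v²/r for r: r = v²/a.
a = 0.694 g₀ = 6.806 m/s²; v = 1.25 mph = 0.5588 m/s.
r = 0.04588 m
0.04588 m × (1 ft / 0.3048 m) = 0.1505 ft

0.151 ft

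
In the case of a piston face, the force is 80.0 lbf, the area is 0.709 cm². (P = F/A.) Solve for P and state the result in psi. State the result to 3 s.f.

728 psi

Directly: P = F/A.
F = 80.0 lbf = 355.9 N; A = 0.709 cm² = 7.090×10^-5 m².
P = 5.019×10^6 Pa  (the unit combination reduces to kg/(m·s²) = Pa)
5.019×10^6 Pa × (1 psi / 6895 Pa) = 728.0 psi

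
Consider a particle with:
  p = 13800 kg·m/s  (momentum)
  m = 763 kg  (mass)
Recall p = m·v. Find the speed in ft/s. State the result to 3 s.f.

Rearranging p = m·v for v: v = p/m.
p = 13800 kg·m/s; m = 763 kg.
v = 18.09 m/s
18.09 m/s × (1 ft/s / 0.3048 m/s) = 59.34 ft/s

59.3 ft/s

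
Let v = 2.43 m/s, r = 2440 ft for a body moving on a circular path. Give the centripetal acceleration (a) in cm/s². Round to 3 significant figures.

0.794 cm/s²

Directly: a = v²/r.
v = 2.43 m/s; r = 2440 ft = 743.7 m.
a = 0.007940 m/s²
0.007940 m/s² × (1 cm/s² / 0.01000 m/s²) = 0.7940 cm/s²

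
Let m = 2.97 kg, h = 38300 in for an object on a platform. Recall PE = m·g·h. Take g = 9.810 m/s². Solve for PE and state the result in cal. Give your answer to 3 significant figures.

6770 cal

PE is given directly by: PE = mgh.
m = 2.97 kg; h = 38300 in = 972.8 m; g = 9.810 m/s².
PE = 28344 J
28344 J × (1 cal / 4.184 J) = 6774 cal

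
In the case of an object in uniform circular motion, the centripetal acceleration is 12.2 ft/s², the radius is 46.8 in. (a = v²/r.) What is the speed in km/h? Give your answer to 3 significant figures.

Rearranging a = v²/r for v: v = √(a·r).
a = 12.2 ft/s² = 3.719 m/s²; r = 46.8 in = 1.189 m.
v = 2.102 m/s
2.102 m/s × (1 km/h / 0.2778 m/s) = 7.569 km/h

7.57 km/h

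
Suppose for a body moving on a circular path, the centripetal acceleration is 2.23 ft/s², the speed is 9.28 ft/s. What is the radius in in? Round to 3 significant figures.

463 in

Rearranging a = v²/r for r: r = v²/a.
a = 2.23 ft/s² = 0.6797 m/s²; v = 9.28 ft/s = 2.829 m/s.
r = 11.77 m
11.77 m × (1 in / 0.02540 m) = 463.4 in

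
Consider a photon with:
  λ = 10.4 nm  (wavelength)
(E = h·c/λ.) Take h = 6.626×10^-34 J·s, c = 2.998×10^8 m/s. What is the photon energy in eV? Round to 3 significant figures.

Directly: E = hc/λ.
λ = 10.4 nm = 1.040×10^-8 m; h = 6.626×10^-34 J·s; c = 2.998×10^8 m/s.
E = 1.910×10^-17 J
1.910×10^-17 J × (1 eV / 1.602×10^-19 J) = 119.2 eV

119 eV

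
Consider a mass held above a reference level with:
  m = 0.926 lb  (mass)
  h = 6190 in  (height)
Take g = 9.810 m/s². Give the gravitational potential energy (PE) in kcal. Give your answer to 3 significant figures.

PE is given directly by: PE = mgh.
m = 0.926 lb = 0.4200 kg; h = 6190 in = 157.2 m; g = 9.810 m/s².
PE = 647.8 J
647.8 J × (1 kcal / 4184 J) = 0.1548 kcal

0.155 kcal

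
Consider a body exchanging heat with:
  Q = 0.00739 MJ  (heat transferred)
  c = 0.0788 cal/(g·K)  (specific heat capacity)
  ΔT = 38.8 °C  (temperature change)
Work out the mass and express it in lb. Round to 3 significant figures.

Rearranging: m = Q/(c·ΔT).
Q = 0.00739 MJ = 7390 J; c = 0.0788 cal/(g·K) = 329.7 J/(kg·K); ΔT = 38.8 °C = 38.80 K.
m = 0.5777 kg
0.5777 kg × (1 lb / 0.4536 kg) = 1.274 lb

1.27 lb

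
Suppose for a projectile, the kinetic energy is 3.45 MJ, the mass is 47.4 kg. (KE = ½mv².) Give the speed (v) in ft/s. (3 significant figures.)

1250 ft/s

Rearranging KE = ½mv² for v: v = √(2·KE/m).
KE = 3.45 MJ = 3.450×10^6 J; m = 47.4 kg.
v = 381.5 m/s
381.5 m/s × (1 ft/s / 0.3048 m/s) = 1252 ft/s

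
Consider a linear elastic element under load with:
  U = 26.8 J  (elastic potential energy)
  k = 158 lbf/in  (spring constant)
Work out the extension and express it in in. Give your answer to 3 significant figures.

1.73 in

Rearranging: x = √(2U/k).
U = 26.8 J; k = 158 lbf/in = 27670 N/m.
x = 0.04401 m
0.04401 m × (1 in / 0.02540 m) = 1.733 in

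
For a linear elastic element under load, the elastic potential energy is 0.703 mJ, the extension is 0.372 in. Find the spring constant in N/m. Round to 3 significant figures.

Rearranging U = ½k·x² for k: k = 2U/x².
U = 0.703 mJ = 7.030×10^-4 J; x = 0.372 in = 0.009449 m.
k = 15.75 N/m

15.7 N/m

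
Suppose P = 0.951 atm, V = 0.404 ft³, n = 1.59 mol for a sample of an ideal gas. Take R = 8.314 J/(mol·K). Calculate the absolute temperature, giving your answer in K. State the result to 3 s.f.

83.4 K

From the ideal-gas law: T = PV/(nR).
P = 0.951 atm = 96360 Pa; V = 0.404 ft³ = 0.01144 m³; n = 1.59 mol; R = 8.314 J/(mol·K).
T = 83.39 K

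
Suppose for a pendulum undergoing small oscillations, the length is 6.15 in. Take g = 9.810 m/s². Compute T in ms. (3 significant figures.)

T is given directly by: T = 2π√(L/g).
L = 6.15 in = 0.1562 m; g = 9.810 m/s².
T = 0.7929 s
0.7929 s × (1 ms / 0.001000 s) = 792.9 ms

793 ms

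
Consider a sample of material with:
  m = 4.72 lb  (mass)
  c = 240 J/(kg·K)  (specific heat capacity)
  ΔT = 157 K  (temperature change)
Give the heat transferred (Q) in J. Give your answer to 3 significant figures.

Directly: Q = mcΔT.
m = 4.72 lb = 2.141 kg; c = 240 J/(kg·K); ΔT = 157 K.
Q = 80671 J  (the unit combination reduces to kg·m²/s² = J)

80700 J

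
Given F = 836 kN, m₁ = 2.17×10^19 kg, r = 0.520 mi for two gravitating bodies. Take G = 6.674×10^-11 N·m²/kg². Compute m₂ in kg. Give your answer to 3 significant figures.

Rearranging F = G·m₁·m₂/r² for m₂: m₂ = F·r²/(G·m₁).
F = 836 kN = 8.360×10^5 N; m₁ = 2.17×10^19 kg; r = 0.520 mi = 836.9 m; G = 6.674×10^-11 N·m²/kg².
m₂ = 404.3 kg

404 kg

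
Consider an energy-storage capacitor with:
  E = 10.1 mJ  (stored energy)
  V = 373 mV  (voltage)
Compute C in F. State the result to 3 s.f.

0.145 F

Rearranging E = ½C·V² for C: C = 2E/V².
E = 10.1 mJ = 0.01010 J; V = 373 mV = 0.3730 V.
C = 0.1452 F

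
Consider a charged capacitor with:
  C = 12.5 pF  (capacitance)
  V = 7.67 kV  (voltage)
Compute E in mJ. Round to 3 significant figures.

E is given directly by: E = ½CV².
C = 12.5 pF = 1.250×10^-11 F; V = 7.67 kV = 7670 V.
E = 3.677×10^-4 J  (the unit combination reduces to kg·m²/s² = J)
3.677×10^-4 J × (1 mJ / 0.001000 J) = 0.3677 mJ

0.368 mJ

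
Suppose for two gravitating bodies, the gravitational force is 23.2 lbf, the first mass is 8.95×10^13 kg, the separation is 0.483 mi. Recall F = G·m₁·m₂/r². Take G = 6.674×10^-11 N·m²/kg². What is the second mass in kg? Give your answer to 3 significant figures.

10400 kg

Rearranging: m₂ = F·r²/(G·m₁).
F = 23.2 lbf = 103.2 N; m₁ = 8.95×10^13 kg; r = 0.483 mi = 777.3 m; G = 6.674×10^-11 N·m²/kg².
m₂ = 10439 kg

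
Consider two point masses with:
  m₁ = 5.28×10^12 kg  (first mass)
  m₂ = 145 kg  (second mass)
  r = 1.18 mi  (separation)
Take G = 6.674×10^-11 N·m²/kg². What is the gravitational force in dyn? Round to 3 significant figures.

From Newton's law of gravitation: F = Gm₁m₂/r².
m₁ = 5.28×10^12 kg; m₂ = 145 kg; r = 1.18 mi = 1899 m; G = 6.674×10^-11 N·m²/kg².
F = 0.01417 N
0.01417 N × (1 dyn / 1.000×10^-5 N) = 1417 dyn

1420 dyn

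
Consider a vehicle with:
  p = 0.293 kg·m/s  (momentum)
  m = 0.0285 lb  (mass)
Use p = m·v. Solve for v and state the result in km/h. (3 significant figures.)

Rearranging: v = p/m.
p = 0.293 kg·m/s; m = 0.0285 lb = 0.01293 kg.
v = 22.67 m/s
22.67 m/s × (1 km/h / 0.2778 m/s) = 81.59 km/h

81.6 km/h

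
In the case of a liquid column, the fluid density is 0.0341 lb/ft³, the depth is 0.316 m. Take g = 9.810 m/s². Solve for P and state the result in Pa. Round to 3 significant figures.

P is given directly by: P = ρgh.
ρ = 0.0341 lb/ft³ = 0.5462 kg/m³; h = 0.316 m; g = 9.810 m/s².
P = 1.693 Pa

1.69 Pa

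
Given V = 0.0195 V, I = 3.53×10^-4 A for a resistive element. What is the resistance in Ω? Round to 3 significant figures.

From Ohm's law: R = V/I.
V = 0.0195 V; I = 3.53×10^-4 A.
R = 55.24 Ω

55.2 Ω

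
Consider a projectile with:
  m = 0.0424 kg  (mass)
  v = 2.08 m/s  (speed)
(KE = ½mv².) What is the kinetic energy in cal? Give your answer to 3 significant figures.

KE is given directly by: KE = ½mv².
m = 0.0424 kg; v = 2.08 m/s.
KE = 0.09172 J  (the unit combination reduces to kg·m²/s² = J)
0.09172 J × (1 cal / 4.184 J) = 0.02192 cal

0.0219 cal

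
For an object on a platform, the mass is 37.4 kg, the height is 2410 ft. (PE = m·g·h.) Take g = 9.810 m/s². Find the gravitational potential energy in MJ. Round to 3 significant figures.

0.270 MJ

PE is given directly by: PE = mgh.
m = 37.4 kg; h = 2410 ft = 734.6 m; g = 9.810 m/s².
PE = 2.695×10^5 J
2.695×10^5 J × (1 MJ / 1.000×10^6 J) = 0.2695 MJ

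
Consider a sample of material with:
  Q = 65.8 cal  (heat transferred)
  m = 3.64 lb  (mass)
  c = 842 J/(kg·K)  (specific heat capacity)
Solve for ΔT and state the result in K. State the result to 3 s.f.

0.198 K

Rearranging Q = m·c·ΔT for ΔT: ΔT = Q/(m·c).
Q = 65.8 cal = 275.3 J; m = 3.64 lb = 1.651 kg; c = 842 J/(kg·K).
ΔT = 0.1980 K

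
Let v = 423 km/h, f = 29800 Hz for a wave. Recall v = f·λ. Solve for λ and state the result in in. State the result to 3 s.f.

0.155 in

Rearranging v = f·λ for λ: λ = v/f.
v = 423 km/h = 117.5 m/s; f = 29800 Hz.
λ = 0.003943 m
0.003943 m × (1 in / 0.02540 m) = 0.1552 in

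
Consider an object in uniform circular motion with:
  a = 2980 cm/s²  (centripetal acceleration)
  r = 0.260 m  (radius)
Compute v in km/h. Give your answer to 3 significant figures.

10.0 km/h

Rearranging a = v²/r for v: v = √(a·r).
a = 2980 cm/s² = 29.80 m/s²; r = 0.260 m.
v = 2.784 m/s
2.784 m/s × (1 km/h / 0.2778 m/s) = 10.02 km/h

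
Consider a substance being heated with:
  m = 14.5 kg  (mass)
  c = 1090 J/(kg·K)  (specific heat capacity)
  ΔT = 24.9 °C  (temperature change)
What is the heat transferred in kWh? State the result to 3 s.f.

0.109 kWh

Q is given directly by: Q = mcΔT.
m = 14.5 kg; c = 1090 J/(kg·K); ΔT = 24.9 °C = 24.90 K.
Q = 3.935×10^5 J
3.935×10^5 J × (1 kWh / 3.600×10^6 J) = 0.1093 kWh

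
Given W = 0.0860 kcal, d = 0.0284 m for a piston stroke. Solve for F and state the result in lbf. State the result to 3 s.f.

2850 lbf

Rearranging: F = W/d.
W = 0.0860 kcal = 359.8 J; d = 0.0284 m.
F = 12670 N
12670 N × (1 lbf / 4.448 N) = 2848 lbf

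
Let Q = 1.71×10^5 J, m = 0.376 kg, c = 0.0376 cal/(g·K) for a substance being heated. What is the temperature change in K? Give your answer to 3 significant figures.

Rearranging: ΔT = Q/(m·c).
Q = 1.71×10^5 J; m = 0.376 kg; c = 0.0376 cal/(g·K) = 157.3 J/(kg·K).
ΔT = 2891 K

2890 K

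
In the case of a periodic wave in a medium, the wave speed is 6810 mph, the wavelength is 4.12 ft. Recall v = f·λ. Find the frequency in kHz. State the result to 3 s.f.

Solving v = f·λ for f: f = v/λ.
v = 6810 mph = 3044 m/s; λ = 4.12 ft = 1.256 m.
f = 2424 Hz
2424 Hz × (1 kHz / 1000 Hz) = 2.424 kHz

2.42 kHz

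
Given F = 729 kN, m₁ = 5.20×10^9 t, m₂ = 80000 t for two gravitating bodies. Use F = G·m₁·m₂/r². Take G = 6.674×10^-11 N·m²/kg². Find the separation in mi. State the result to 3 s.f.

0.121 mi

From Newton's law of gravitation: r = √(G·m₁m₂/F).
F = 729 kN = 7.290×10^5 N; m₁ = 5.20×10^9 t = 5.200×10^12 kg; m₂ = 80000 t = 8.000×10^7 kg; G = 6.674×10^-11 N·m²/kg².
r = 195.2 m
195.2 m × (1 mi / 1609 m) = 0.1213 mi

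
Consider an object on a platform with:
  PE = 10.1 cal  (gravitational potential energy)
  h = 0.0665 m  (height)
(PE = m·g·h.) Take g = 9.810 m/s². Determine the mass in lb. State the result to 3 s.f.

143 lb

Rearranging PE = m·g·h for m: m = PE/(g·h).
PE = 10.1 cal = 42.26 J; h = 0.0665 m; g = 9.810 m/s².
m = 64.78 kg
64.78 kg × (1 lb / 0.4536 kg) = 142.8 lb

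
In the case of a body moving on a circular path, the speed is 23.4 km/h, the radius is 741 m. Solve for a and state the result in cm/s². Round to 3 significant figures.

5.70 cm/s²

a is given directly by: a = v²/r.
v = 23.4 km/h = 6.500 m/s; r = 741 m.
a = 0.05702 m/s²
0.05702 m/s² × (1 cm/s² / 0.01000 m/s²) = 5.702 cm/s²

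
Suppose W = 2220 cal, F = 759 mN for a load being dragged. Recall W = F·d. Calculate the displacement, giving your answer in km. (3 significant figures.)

Solving W = F·d for d: d = W/F.
W = 2220 cal = 9288 J; F = 759 mN = 0.7590 N.
d = 12238 m
12238 m × (1 km / 1000 m) = 12.24 km

12.2 km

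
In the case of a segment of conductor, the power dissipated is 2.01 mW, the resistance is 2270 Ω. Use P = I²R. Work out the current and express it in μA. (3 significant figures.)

Solving P = I²R for I: I = √(P/R).
P = 2.01 mW = 0.002010 W; R = 2270 Ω.
I = 9.410×10^-4 A
9.410×10^-4 A × (1 μA / 1.000×10^-6 A) = 941.0 μA

941 μA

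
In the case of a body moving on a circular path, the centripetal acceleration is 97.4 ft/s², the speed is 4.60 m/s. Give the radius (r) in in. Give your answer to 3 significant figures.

Rearranging a = v²/r for r: r = v²/a.
a = 97.4 ft/s² = 29.69 m/s²; v = 4.60 m/s.
r = 0.7128 m
0.7128 m × (1 in / 0.02540 m) = 28.06 in

28.1 in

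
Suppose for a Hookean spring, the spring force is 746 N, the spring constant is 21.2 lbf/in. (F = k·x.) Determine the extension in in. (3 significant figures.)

From Hooke's law: x = F/k.
F = 746 N; k = 21.2 lbf/in = 3713 N/m.
x = 0.2009 m
0.2009 m × (1 in / 0.02540 m) = 7.911 in

7.91 in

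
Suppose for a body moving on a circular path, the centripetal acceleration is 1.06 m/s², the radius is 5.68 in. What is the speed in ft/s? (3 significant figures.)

Solving a = v²/r for v: v = √(a·r).
a = 1.06 m/s²; r = 5.68 in = 0.1443 m.
v = 0.3911 m/s
0.3911 m/s × (1 ft/s / 0.3048 m/s) = 1.283 ft/s

1.28 ft/s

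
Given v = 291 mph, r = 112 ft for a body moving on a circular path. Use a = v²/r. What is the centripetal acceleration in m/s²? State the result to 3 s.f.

Directly: a = v²/r.
v = 291 mph = 130.1 m/s; r = 112 ft = 34.14 m.
a = 495.7 m/s²

496 m/s²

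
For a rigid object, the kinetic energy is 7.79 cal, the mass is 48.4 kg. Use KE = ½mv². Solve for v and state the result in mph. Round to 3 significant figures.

Rearranging KE = ½mv² for v: v = √(2·KE/m).
KE = 7.79 cal = 32.59 J; m = 48.4 kg.
v = 1.161 m/s
1.161 m/s × (1 mph / 0.4470 m/s) = 2.596 mph

2.60 mph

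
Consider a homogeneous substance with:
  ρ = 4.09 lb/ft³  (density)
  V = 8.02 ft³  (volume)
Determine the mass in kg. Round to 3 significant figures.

14.9 kg

Rearranging: m = ρV.
ρ = 4.09 lb/ft³ = 65.52 kg/m³; V = 8.02 ft³ = 0.2271 m³.
m = 14.88 kg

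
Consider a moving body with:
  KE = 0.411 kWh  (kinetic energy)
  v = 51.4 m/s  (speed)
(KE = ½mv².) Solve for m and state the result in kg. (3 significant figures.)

Solving KE = ½mv² for m: m = 2·KE/v².
KE = 0.411 kWh = 1.480×10^6 J; v = 51.4 m/s.
m = 1120 kg

1120 kg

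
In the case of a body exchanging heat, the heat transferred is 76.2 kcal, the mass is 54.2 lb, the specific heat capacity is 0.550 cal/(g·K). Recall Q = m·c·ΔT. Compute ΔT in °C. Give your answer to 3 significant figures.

Rearranging Q = m·c·ΔT for ΔT: ΔT = Q/(m·c).
Q = 76.2 kcal = 3.188×10^5 J; m = 54.2 lb = 24.58 kg; c = 0.550 cal/(g·K) = 2301 J/(kg·K).
ΔT = 5.635 K
Since 1 °C = 1 K, 5.635 °C.

5.64 °C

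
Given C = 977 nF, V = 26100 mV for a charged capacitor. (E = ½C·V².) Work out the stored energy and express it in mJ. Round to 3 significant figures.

0.333 mJ

Directly: E = ½CV².
C = 977 nF = 9.770×10^-7 F; V = 26100 mV = 26.10 V.
E = 3.328×10^-4 J
3.328×10^-4 J × (1 mJ / 0.001000 J) = 0.3328 mJ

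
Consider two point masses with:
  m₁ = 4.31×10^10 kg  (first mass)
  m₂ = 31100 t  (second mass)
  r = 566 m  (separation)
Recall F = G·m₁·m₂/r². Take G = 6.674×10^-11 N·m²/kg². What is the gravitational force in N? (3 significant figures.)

279 N

From Newton's law of gravitation: F = Gm₁m₂/r².
m₁ = 4.31×10^10 kg; m₂ = 31100 t = 3.110×10^7 kg; r = 566 m; G = 6.674×10^-11 N·m²/kg².
F = 279.2 N  (the unit combination reduces to kg·m/s² = N)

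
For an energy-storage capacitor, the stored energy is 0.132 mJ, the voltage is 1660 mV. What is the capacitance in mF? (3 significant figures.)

0.0958 mF

Solving E = ½C·V² for C: C = 2E/V².
E = 0.132 mJ = 1.320×10^-4 J; V = 1660 mV = 1.660 V.
C = 9.580×10^-5 F
9.580×10^-5 F × (1 mF / 0.001000 F) = 0.09580 mF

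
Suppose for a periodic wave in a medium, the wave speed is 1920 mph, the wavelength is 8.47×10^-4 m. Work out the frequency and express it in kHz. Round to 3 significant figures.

1010 kHz

Rearranging v = f·λ for f: f = v/λ.
v = 1920 mph = 858.3 m/s; λ = 8.47×10^-4 m.
f = 1.013×10^6 Hz
1.013×10^6 Hz × (1 kHz / 1000 Hz) = 1013 kHz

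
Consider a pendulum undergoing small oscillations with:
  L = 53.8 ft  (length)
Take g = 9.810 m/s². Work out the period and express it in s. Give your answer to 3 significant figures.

8.12 s

Directly: T = 2π√(L/g).
L = 53.8 ft = 16.40 m; g = 9.810 m/s².
T = 8.124 s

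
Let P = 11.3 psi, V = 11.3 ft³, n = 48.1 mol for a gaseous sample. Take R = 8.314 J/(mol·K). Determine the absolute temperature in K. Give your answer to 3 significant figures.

62.3 K

From the ideal-gas law: T = PV/(nR).
P = 11.3 psi = 77911 Pa; V = 11.3 ft³ = 0.3200 m³; n = 48.1 mol; R = 8.314 J/(mol·K).
T = 62.34 K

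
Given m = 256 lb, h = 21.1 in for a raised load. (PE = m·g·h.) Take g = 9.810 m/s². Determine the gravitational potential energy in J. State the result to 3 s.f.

Directly: PE = mgh.
m = 256 lb = 116.1 kg; h = 21.1 in = 0.5359 m; g = 9.810 m/s².
PE = 610.5 J

611 J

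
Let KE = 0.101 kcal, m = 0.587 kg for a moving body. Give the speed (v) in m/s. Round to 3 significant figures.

Rearranging KE = ½mv² for v: v = √(2·KE/m).
KE = 0.101 kcal = 422.6 J; m = 0.587 kg.
v = 37.94 m/s

37.9 m/s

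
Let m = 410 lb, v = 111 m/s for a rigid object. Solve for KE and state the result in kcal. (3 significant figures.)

Directly: KE = ½mv².
m = 410 lb = 186.0 kg; v = 111 m/s.
KE = 1.146×10^6 J
1.146×10^6 J × (1 kcal / 4184 J) = 273.8 kcal

274 kcal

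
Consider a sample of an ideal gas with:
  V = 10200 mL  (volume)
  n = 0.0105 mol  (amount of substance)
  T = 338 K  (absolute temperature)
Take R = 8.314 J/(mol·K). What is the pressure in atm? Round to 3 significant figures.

0.0285 atm

Directly: P = nRT/V.
V = 10200 mL = 0.01020 m³; n = 0.0105 mol; T = 338 K; R = 8.314 J/(mol·K).
P = 2893 Pa
2893 Pa × (1 atm / 1.013×10^5 Pa) = 0.02855 atm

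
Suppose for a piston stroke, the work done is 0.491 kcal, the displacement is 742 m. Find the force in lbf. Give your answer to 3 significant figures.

Rearranging W = F·d for F: F = W/d.
W = 0.491 kcal = 2054 J; d = 742 m.
F = 2.769 N  (the unit combination reduces to kg·m/s² = N)
2.769 N × (1 lbf / 4.448 N) = 0.6224 lbf

0.622 lbf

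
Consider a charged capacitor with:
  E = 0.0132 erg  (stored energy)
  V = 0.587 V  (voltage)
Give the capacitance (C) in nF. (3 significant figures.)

7.66 nF

Solving E = ½C·V² for C: C = 2E/V².
E = 0.0132 erg = 1.320×10^-9 J; V = 0.587 V.
C = 7.662×10^-9 F
7.662×10^-9 F × (1 nF / 1.000×10^-9 F) = 7.662 nF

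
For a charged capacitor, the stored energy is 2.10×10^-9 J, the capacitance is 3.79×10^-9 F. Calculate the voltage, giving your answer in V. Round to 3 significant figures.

Rearranging E = ½C·V² for V: V = √(2E/C).
E = 2.10×10^-9 J; C = 3.79×10^-9 F.
V = 1.053 V  (the unit combination reduces to kg·m²/(A·s³) = V)

1.05 V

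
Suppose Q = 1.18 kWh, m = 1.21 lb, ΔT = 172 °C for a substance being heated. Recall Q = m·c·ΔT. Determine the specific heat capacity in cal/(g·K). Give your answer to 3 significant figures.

10.8 cal/(g·K)

Solving Q = m·c·ΔT for c: c = Q/(m·ΔT).
Q = 1.18 kWh = 4.248×10^6 J; m = 1.21 lb = 0.5488 kg; ΔT = 172 °C = 172.0 K.
c = 44999 J/(kg·K)
44999 J/(kg·K) × (1 cal/(g·K) / 4184 J/(kg·K)) = 10.76 cal/(g·K)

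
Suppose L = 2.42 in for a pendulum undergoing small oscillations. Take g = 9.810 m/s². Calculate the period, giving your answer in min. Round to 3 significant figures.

T is given directly by: T = 2π√(L/g).
L = 2.42 in = 0.06147 m; g = 9.810 m/s².
T = 0.4974 s
0.4974 s × (1 min / 60.00 s) = 0.008289 min

0.00829 min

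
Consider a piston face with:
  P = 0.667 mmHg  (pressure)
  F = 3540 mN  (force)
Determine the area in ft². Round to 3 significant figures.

Solving P = F/A for A: A = F/P.
P = 0.667 mmHg = 88.93 Pa; F = 3540 mN = 3.540 N.
A = 0.03981 m²
0.03981 m² × (1 ft² / 0.09290 m²) = 0.4285 ft²

0.428 ft²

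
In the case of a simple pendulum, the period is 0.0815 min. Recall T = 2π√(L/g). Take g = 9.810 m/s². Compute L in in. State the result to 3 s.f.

234 in

Solving T = 2π√(L/g) for L: L = g·(T/2π)².
T = 0.0815 min = 4.890 s; g = 9.810 m/s².
L = 5.942 m
5.942 m × (1 in / 0.02540 m) = 233.9 in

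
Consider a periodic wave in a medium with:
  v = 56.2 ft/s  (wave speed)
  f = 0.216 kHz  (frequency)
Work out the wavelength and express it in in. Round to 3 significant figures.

Rearranging v = f·λ for λ: λ = v/f.
v = 56.2 ft/s = 17.13 m/s; f = 0.216 kHz = 216.0 Hz.
λ = 0.07930 m
0.07930 m × (1 in / 0.02540 m) = 3.122 in

3.12 in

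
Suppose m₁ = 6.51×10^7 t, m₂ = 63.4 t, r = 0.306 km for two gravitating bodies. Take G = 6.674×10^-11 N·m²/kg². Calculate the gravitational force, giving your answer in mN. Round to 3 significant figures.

F is given directly by: F = Gm₁m₂/r².
m₁ = 6.51×10^7 t = 6.510×10^10 kg; m₂ = 63.4 t = 63400 kg; r = 0.306 km = 306.0 m; G = 6.674×10^-11 N·m²/kg².
F = 2.942 N  (the unit combination reduces to kg·m/s² = N)
2.942 N × (1 mN / 0.001000 N) = 2942 mN

2940 mN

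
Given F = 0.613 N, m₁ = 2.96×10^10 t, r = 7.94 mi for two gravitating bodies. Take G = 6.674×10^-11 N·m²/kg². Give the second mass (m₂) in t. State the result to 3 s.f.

50.7 t

From Newton's law of gravitation: m₂ = F·r²/(G·m₁).
F = 0.613 N; m₁ = 2.96×10^10 t = 2.960×10^13 kg; r = 7.94 mi = 12778 m; G = 6.674×10^-11 N·m²/kg².
m₂ = 50667 kg
50667 kg × (1 t / 1000 kg) = 50.67 t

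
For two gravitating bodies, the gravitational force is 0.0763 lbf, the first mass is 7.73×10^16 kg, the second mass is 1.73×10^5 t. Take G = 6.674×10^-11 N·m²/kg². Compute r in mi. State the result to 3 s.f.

From Newton's law of gravitation: r = √(G·m₁m₂/F).
F = 0.0763 lbf = 0.3394 N; m₁ = 7.73×10^16 kg; m₂ = 1.73×10^5 t = 1.730×10^8 kg; G = 6.674×10^-11 N·m²/kg².
r = 5.128×10^7 m
5.128×10^7 m × (1 mi / 1609 m) = 31864 mi

31900 mi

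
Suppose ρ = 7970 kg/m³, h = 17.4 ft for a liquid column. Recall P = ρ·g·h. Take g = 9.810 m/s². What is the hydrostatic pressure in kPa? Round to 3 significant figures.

P is given directly by: P = ρgh.
ρ = 7970 kg/m³; h = 17.4 ft = 5.304 m; g = 9.810 m/s².
P = 4.147×10^5 Pa
4.147×10^5 Pa × (1 kPa / 1000 Pa) = 414.7 kPa

415 kPa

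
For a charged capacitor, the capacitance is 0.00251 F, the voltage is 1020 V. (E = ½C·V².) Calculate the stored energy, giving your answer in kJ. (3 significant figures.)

E is given directly by: E = ½CV².
C = 0.00251 F; V = 1020 V.
E = 1306 J
1306 J × (1 kJ / 1000 J) = 1.306 kJ

1.31 kJ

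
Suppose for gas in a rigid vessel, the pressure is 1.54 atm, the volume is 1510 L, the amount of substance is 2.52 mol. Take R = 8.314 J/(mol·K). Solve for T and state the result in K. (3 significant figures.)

11200 K

From the ideal-gas law: T = PV/(nR).
P = 1.54 atm = 1.560×10^5 Pa; V = 1510 L = 1.510 m³; n = 2.52 mol; R = 8.314 J/(mol·K).
T = 11246 K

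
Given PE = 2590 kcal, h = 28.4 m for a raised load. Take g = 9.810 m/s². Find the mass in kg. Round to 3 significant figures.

38900 kg

Rearranging PE = m·g·h for m: m = PE/(g·h).
PE = 2590 kcal = 1.084×10^7 J; h = 28.4 m; g = 9.810 m/s².
m = 38896 kg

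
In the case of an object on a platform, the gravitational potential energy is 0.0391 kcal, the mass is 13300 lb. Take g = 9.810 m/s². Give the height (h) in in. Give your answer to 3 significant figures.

Rearranging PE = m·g·h for h: h = PE/(m·g).
PE = 0.0391 kcal = 163.6 J; m = 13300 lb = 6033 kg; g = 9.810 m/s².
h = 0.002764 m
0.002764 m × (1 in / 0.02540 m) = 0.1088 in

0.109 in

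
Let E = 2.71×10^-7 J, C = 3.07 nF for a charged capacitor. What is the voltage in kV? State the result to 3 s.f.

Solving E = ½C·V² for V: V = √(2E/C).
E = 2.71×10^-7 J; C = 3.07 nF = 3.070×10^-9 F.
V = 13.29 V
13.29 V × (1 kV / 1000 V) = 0.01329 kV

0.0133 kV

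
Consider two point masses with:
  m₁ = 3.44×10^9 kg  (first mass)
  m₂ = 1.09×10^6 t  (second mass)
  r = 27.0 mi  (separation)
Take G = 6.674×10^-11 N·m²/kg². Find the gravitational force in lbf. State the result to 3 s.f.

Directly: F = Gm₁m₂/r².
m₁ = 3.44×10^9 kg; m₂ = 1.09×10^6 t = 1.090×10^9 kg; r = 27.0 mi = 43452 m; G = 6.674×10^-11 N·m²/kg².
F = 0.1325 N
0.1325 N × (1 lbf / 4.448 N) = 0.02980 lbf

0.0298 lbf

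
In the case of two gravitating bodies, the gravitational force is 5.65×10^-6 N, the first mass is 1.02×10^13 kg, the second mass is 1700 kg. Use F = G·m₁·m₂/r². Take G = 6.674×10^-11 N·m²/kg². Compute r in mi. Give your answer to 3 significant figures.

Rearranging: r = √(G·m₁m₂/F).
F = 5.65×10^-6 N; m₁ = 1.02×10^13 kg; m₂ = 1700 kg; G = 6.674×10^-11 N·m²/kg².
r = 4.526×10^5 m
4.526×10^5 m × (1 mi / 1609 m) = 281.2 mi

281 mi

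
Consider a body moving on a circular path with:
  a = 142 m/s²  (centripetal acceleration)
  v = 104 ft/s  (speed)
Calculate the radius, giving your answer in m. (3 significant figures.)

7.08 m

Rearranging a = v²/r for r: r = v²/a.
a = 142 m/s²; v = 104 ft/s = 31.70 m/s.
r = 7.076 m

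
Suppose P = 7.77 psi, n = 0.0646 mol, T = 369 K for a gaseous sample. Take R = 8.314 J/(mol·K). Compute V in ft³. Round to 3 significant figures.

0.131 ft³

From the ideal-gas law: V = nRT/P.
P = 7.77 psi = 53572 Pa; n = 0.0646 mol; T = 369 K; R = 8.314 J/(mol·K).
V = 0.003699 m³
0.003699 m³ × (1 ft³ / 0.02832 m³) = 0.1306 ft³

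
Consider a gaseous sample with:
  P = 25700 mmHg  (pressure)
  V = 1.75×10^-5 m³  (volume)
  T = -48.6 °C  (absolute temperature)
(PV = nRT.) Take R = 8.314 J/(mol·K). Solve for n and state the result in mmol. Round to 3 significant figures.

From the ideal-gas law: n = PV/(RT).
P = 25700 mmHg = 3.426×10^6 Pa; V = 1.75×10^-5 m³; T = -48.6 °C = 224.5 K; R = 8.314 J/(mol·K).
n = 0.03212 mol
0.03212 mol × (1 mmol / 0.001000 mol) = 32.12 mmol

32.1 mmol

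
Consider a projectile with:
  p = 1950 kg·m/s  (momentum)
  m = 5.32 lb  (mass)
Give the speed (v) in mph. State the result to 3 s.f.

1810 mph

Solving p = m·v for v: v = p/m.
p = 1950 kg·m/s; m = 5.32 lb = 2.413 kg.
v = 808.1 m/s
808.1 m/s × (1 mph / 0.4470 m/s) = 1808 mph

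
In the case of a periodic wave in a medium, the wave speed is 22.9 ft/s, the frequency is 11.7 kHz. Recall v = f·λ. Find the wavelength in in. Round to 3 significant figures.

Rearranging: λ = v/f.
v = 22.9 ft/s = 6.980 m/s; f = 11.7 kHz = 11700 Hz.
λ = 5.966×10^-4 m
5.966×10^-4 m × (1 in / 0.02540 m) = 0.02349 in

0.0235 in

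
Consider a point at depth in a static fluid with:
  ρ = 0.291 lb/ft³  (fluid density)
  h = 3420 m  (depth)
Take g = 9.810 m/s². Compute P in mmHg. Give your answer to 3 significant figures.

Directly: P = ρgh.
ρ = 0.291 lb/ft³ = 4.661 kg/m³; h = 3420 m; g = 9.810 m/s².
P = 1.564×10^5 Pa  (the unit combination reduces to kg/(m·s²) = Pa)
1.564×10^5 Pa × (1 mmHg / 133.3 Pa) = 1173 mmHg

1170 mmHg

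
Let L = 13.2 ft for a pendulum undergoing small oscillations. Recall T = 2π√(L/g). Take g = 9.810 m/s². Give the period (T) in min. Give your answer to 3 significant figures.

T is given directly by: T = 2π√(L/g).
L = 13.2 ft = 4.023 m; g = 9.810 m/s².
T = 4.024 s
4.024 s × (1 min / 60.00 s) = 0.06706 min

0.0671 min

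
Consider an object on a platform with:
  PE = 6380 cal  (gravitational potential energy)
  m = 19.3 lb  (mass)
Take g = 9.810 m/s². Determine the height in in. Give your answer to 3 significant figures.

Rearranging PE = m·g·h for h: h = PE/(m·g).
PE = 6380 cal = 26694 J; m = 19.3 lb = 8.754 kg; g = 9.810 m/s².
h = 310.8 m
310.8 m × (1 in / 0.02540 m) = 12237 in

12200 in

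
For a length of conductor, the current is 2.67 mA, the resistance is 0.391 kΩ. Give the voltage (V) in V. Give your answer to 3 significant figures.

Directly: V = IR.
I = 2.67 mA = 0.002670 A; R = 0.391 kΩ = 391.0 Ω.
V = 1.044 V  (the unit combination reduces to kg·m²/(A·s³) = V)

1.04 V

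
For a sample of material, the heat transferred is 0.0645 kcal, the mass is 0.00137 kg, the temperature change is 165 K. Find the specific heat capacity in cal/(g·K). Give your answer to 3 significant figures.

0.285 cal/(g·K)

Rearranging Q = m·c·ΔT for c: c = Q/(m·ΔT).
Q = 0.0645 kcal = 269.9 J; m = 0.00137 kg; ΔT = 165 K.
c = 1194 J/(kg·K)
1194 J/(kg·K) × (1 cal/(g·K) / 4184 J/(kg·K)) = 0.2853 cal/(g·K)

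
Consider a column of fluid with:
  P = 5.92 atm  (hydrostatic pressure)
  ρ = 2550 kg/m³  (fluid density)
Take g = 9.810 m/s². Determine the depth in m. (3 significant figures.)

Rearranging P = ρ·g·h for h: h = P/(ρ·g).
P = 5.92 atm = 5.998×10^5 Pa; ρ = 2550 kg/m³; g = 9.810 m/s².
h = 23.98 m

24.0 m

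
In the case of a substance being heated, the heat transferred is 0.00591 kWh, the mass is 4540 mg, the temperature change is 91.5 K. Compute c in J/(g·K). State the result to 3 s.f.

Solving Q = m·c·ΔT for c: c = Q/(m·ΔT).
Q = 0.00591 kWh = 21276 J; m = 4540 mg = 0.004540 kg; ΔT = 91.5 K.
c = 51217 J/(kg·K)
51217 J/(kg·K) × (1 J/(g·K) / 1000 J/(kg·K)) = 51.22 J/(g·K)

51.2 J/(g·K)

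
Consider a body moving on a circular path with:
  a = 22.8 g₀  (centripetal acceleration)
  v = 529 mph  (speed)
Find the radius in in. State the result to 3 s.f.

9850 in

Rearranging a = v²/r for r: r = v²/a.
a = 22.8 g₀ = 223.6 m/s²; v = 529 mph = 236.5 m/s.
r = 250.1 m
250.1 m × (1 in / 0.02540 m) = 9847 in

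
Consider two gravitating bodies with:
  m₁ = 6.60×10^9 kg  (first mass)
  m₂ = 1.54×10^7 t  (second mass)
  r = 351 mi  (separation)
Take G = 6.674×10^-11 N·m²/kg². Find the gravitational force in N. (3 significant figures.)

0.0213 N

Directly: F = Gm₁m₂/r².
m₁ = 6.60×10^9 kg; m₂ = 1.54×10^7 t = 1.540×10^10 kg; r = 351 mi = 5.649×10^5 m; G = 6.674×10^-11 N·m²/kg².
F = 0.02126 N  (the unit combination reduces to kg·m/s² = N)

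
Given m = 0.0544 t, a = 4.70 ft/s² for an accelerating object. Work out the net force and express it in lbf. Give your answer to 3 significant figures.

17.5 lbf

From Newton's second law: F = m·a.
m = 0.0544 t = 54.40 kg; a = 4.70 ft/s² = 1.433 m/s².
F = 77.93 N
77.93 N × (1 lbf / 4.448 N) = 17.52 lbf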